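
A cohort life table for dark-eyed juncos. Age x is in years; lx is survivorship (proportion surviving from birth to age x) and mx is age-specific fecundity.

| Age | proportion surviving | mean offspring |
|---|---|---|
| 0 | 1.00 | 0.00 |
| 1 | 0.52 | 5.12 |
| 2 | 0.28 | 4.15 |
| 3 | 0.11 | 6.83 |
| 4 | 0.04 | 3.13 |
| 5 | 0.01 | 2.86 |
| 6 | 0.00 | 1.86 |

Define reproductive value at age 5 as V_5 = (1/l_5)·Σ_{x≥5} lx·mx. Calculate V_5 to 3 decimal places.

lx·mx for x ≥ 5: 0.0286, 0 → sum = 0.0286
V_5 = 0.0286 / l_5 = 0.0286 / 0.01 = 2.86 → 2.860

2.860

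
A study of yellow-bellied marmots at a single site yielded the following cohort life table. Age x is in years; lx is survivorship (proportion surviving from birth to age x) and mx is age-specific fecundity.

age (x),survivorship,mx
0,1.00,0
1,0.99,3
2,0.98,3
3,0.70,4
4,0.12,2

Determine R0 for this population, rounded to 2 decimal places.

8.95

lx·mx by age: 0, 2.97, 2.94, 2.8, 0.24
R0 = Σ lx·mx = 8.95 → 8.95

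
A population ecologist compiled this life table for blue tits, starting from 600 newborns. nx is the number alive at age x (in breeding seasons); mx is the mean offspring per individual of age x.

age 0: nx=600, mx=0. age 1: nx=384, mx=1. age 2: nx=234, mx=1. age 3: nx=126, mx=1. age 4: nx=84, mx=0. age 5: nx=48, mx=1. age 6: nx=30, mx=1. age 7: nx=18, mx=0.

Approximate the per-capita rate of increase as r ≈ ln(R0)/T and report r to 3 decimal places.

lx = nx/n0 = nx/600: 1, 0.64, 0.39, 0.21, 0.14, 0.08, 0.05, 0.03
R0 = Σ lx·mx = 0 + 0.64 + 0.39 + 0.21 + 0 + 0.08 + 0.05 + 0 = 1.37
Σ x·lx·mx = 2.75; T = 2.75/1.37 = 2.0073…
r ≈ ln(R0)/T = ln(1.37)/2.0073… = 0.15683… → 0.157

0.157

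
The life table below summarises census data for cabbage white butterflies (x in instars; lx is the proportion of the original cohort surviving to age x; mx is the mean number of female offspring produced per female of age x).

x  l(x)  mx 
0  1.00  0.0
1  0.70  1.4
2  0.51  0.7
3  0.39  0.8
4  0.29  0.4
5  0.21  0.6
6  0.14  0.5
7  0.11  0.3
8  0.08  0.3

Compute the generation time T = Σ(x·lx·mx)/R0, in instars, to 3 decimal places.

lx·mx: 0, 0.98, 0.357, 0.312, 0.116, 0.126, 0.07, 0.033, 0.024 → R0 = 2.018
x·lx·mx: 0, 0.98, 0.714, 0.936, 0.464, 0.63, 0.42, 0.231, 0.192 → Σ = 4.567
T = 4.567 / 2.018 = 2.263132… → 2.263

2.263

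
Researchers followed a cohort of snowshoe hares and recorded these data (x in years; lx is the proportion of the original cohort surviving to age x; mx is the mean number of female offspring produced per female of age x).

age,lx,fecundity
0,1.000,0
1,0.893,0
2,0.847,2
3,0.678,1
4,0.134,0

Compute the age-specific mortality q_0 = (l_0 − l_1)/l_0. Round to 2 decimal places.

q_0 = (l_0 − l_1) / l_0 = (1 − 0.893) / 1
     = 0.107 / 1 = 0.107 → 0.11

0.11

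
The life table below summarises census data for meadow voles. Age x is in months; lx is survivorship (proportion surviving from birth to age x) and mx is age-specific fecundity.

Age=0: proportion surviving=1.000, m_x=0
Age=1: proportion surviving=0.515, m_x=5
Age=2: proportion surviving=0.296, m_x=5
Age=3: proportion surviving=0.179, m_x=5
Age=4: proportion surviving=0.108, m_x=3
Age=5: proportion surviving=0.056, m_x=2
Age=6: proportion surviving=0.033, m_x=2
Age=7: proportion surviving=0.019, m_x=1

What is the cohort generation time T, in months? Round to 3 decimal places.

lx·mx: 0, 2.575, 1.48, 0.895, 0.324, 0.112, 0.066, 0.019 → R0 = 5.471
x·lx·mx: 0, 2.575, 2.96, 2.685, 1.296, 0.56, 0.396, 0.133 → Σ = 10.605
T = 10.605 / 5.471 = 1.938402… → 1.938

1.938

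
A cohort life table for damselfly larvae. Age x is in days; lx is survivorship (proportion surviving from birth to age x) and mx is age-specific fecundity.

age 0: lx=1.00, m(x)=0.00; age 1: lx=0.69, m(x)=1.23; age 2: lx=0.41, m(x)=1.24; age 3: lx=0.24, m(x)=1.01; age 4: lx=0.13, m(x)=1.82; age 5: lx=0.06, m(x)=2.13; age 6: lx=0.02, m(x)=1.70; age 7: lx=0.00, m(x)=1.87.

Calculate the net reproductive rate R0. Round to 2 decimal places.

lx·mx by age: 0, 0.8487, 0.5084, 0.2424, 0.2366, 0.1278, 0.034, 0
R0 = Σ lx·mx = 1.9979 → 2.00

2.00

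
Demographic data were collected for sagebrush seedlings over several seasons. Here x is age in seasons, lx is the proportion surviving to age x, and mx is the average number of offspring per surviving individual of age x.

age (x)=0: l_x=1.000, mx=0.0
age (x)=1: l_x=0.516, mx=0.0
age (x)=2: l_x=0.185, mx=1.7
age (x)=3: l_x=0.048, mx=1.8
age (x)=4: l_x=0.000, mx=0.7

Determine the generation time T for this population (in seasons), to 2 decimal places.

2.22

lx·mx: 0, 0, 0.3145, 0.0864, 0 → R0 = 0.4009
x·lx·mx: 0, 0, 0.629, 0.2592, 0 → Σ = 0.8882
T = 0.8882 / 0.4009 = 2.215515… → 2.22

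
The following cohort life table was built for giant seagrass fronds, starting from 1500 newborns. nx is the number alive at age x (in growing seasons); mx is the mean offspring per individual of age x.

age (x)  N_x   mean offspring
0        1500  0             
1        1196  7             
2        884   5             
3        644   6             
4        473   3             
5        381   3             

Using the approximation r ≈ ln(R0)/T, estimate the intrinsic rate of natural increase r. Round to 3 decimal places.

1.219

lx = nx/n0 = nx/1500: 1, 0.79733…, 0.58933…, 0.42933…, 0.31533…, 0.254
R0 = Σ lx·mx = 0 + 5.58133… + 2.94667… + 2.576… + 0.946… + 0.762 = 12.812…
Σ x·lx·mx = 26.796667…; T = 26.796667…/12.812… = 2.09153…
r ≈ ln(R0)/T = ln(12.812…)/2.09153… = 1.21939… → 1.219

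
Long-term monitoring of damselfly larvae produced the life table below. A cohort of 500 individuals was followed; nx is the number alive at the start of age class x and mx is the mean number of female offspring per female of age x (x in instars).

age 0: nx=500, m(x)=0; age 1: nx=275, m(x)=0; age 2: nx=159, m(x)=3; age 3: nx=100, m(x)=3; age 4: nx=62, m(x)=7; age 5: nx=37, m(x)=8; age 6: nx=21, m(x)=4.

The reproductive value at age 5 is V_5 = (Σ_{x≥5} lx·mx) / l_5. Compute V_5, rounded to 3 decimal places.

lx = nx/n0 = nx/500: 1, 0.55, 0.318, 0.2, 0.124, 0.074, 0.042
lx·mx for x ≥ 5: 0.592, 0.168 → sum = 0.76
V_5 = 0.76 / l_5 = 0.76 / 0.074 = 10.27027… → 10.270

10.270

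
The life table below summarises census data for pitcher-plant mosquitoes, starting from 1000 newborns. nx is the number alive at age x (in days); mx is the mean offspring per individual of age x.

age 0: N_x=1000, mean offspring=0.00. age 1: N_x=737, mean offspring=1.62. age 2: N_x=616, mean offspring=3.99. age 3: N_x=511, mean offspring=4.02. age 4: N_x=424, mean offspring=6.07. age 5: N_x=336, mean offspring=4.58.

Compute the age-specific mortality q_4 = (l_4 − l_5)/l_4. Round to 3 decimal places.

lx = nx/n0 = nx/1000: 1, 0.737, 0.616, 0.511, 0.424, 0.336
q_4 = (l_4 − l_5) / l_4 = (0.424 − 0.336) / 0.424
     = 0.088 / 0.424 = 0.207547… → 0.208

0.208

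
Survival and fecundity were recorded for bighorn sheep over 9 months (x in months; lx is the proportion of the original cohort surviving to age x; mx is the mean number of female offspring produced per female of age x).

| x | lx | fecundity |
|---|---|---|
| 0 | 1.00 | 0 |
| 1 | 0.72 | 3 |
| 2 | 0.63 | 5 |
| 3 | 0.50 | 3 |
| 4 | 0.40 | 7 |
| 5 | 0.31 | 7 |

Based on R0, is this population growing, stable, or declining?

growing

R0 = Σ lx·mx = 0 + 2.16 + 3.15 + 1.5 + 2.8 + 2.17 = 11.78
R0 > 1, so the population is growing.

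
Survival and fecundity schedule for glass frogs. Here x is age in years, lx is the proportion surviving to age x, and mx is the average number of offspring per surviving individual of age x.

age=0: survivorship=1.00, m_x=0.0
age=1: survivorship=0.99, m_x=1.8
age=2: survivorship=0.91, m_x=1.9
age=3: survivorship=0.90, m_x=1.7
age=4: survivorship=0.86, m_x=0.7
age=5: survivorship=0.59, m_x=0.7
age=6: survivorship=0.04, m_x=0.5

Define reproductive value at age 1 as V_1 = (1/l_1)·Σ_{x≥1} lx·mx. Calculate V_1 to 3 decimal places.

lx·mx for x ≥ 1: 1.782, 1.729, 1.53, 0.602, 0.413, 0.02 → sum = 6.076
V_1 = 6.076 / l_1 = 6.076 / 0.99 = 6.137374… → 6.137

6.137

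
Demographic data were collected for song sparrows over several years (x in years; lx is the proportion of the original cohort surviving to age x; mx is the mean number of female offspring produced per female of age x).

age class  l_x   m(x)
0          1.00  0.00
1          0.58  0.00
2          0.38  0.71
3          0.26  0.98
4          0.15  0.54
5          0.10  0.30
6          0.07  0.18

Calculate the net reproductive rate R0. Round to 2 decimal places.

0.65

lx·mx by age: 0, 0, 0.2698, 0.2548, 0.081, 0.03, 0.0126
R0 = Σ lx·mx = 0.6482 → 0.65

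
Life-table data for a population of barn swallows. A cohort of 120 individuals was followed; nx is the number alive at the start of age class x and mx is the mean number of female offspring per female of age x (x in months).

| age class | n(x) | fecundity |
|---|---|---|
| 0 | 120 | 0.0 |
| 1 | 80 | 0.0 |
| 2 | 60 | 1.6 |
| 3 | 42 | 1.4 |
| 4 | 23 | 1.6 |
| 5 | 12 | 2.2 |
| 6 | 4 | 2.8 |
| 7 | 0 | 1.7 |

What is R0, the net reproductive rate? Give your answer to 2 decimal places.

lx = nx/n0 = nx/120: 1, 0.66667…, 0.5, 0.35, 0.19167…, 0.1, 0.03333…, 0
lx·mx by age: 0, 0, 0.8, 0.49, 0.306667…, 0.22, 0.093333…, 0
R0 = Σ lx·mx = 1.91… → 1.91

1.91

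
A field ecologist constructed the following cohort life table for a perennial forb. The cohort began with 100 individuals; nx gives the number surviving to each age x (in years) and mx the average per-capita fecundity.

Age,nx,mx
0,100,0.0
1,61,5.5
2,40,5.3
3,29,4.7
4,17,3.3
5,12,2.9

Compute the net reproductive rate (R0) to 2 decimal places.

lx = nx/n0 = nx/100: 1, 0.61, 0.4, 0.29, 0.17, 0.12
lx·mx by age: 0, 3.355, 2.12, 1.363, 0.561, 0.348
R0 = Σ lx·mx = 7.747 → 7.75

7.75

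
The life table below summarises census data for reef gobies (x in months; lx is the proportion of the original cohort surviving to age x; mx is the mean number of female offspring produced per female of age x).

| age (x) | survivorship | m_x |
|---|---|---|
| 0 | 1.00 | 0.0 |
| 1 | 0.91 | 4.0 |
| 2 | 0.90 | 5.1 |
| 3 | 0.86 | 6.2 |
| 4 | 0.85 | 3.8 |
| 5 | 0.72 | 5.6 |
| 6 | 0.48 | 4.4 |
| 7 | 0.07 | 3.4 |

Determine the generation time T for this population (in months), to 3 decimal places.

3.290

lx·mx: 0, 3.64, 4.59, 5.332, 3.23, 4.032, 2.112, 0.238 → R0 = 23.174
x·lx·mx: 0, 3.64, 9.18, 15.996, 12.92, 20.16, 12.672, 1.666 → Σ = 76.234
T = 76.234 / 23.174 = 3.289635… → 3.290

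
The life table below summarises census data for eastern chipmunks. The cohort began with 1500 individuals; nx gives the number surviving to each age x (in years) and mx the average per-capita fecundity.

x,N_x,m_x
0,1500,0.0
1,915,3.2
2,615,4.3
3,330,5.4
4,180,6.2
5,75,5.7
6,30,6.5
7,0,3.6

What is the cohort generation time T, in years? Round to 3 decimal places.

2.346

lx = nx/n0 = nx/1500: 1, 0.61, 0.41, 0.22, 0.12, 0.05, 0.02, 0
lx·mx: 0, 1.952, 1.763, 1.188, 0.744, 0.285, 0.13, 0 → R0 = 6.062
x·lx·mx: 0, 1.952, 3.526, 3.564, 2.976, 1.425, 0.78, 0 → Σ = 14.223
T = 14.223 / 6.062 = 2.346255… → 2.346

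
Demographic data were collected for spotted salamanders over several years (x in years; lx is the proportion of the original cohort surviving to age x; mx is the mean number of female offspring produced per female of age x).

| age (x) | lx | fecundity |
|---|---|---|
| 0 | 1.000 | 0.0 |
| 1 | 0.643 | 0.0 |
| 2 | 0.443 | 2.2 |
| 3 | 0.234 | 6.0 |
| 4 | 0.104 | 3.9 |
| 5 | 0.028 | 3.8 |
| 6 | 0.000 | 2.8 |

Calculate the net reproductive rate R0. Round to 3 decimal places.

lx·mx by age: 0, 0, 0.9746, 1.404, 0.4056, 0.1064, 0
R0 = Σ lx·mx = 2.8906 → 2.891

2.891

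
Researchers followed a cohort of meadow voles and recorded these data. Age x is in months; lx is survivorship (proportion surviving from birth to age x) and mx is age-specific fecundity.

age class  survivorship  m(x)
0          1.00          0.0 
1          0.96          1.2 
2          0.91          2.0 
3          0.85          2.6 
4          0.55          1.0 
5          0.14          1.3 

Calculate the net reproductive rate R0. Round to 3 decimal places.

lx·mx by age: 0, 1.152, 1.82, 2.21, 0.55, 0.182
R0 = Σ lx·mx = 5.914 → 5.914

5.914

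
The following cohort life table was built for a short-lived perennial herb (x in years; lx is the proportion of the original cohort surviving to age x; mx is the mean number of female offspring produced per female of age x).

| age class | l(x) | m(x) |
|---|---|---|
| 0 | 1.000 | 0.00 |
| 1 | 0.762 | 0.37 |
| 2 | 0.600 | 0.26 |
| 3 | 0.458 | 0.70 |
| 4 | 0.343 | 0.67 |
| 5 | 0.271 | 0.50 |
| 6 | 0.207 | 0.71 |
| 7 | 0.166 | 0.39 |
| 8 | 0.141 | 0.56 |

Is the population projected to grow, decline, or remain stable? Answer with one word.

growing

R0 = Σ lx·mx = 0 + 0.28194 + 0.156 + 0.3206 + 0.22981 + 0.1355 + 0.14697 + 0.06474 + 0.07896 = 1.41452
R0 > 1, so the population is growing.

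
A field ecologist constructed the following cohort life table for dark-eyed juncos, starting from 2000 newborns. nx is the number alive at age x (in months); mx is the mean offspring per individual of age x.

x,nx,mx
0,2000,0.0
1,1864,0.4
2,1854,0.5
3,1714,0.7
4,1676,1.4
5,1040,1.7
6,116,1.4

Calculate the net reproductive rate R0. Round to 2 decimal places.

lx = nx/n0 = nx/2000: 1, 0.932, 0.927, 0.857, 0.838, 0.52, 0.058
lx·mx by age: 0, 0.3728, 0.4635, 0.5999, 1.1732, 0.884, 0.0812
R0 = Σ lx·mx = 3.5746 → 3.57

3.57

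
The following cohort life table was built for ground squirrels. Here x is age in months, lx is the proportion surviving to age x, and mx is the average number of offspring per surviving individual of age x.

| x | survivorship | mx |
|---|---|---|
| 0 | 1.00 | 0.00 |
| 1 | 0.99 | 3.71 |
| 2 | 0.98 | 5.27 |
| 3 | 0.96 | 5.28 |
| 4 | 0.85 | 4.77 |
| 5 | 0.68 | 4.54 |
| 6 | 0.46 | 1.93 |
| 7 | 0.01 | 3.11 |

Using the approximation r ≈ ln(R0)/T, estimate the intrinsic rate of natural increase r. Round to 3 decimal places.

1.022

R0 = Σ lx·mx = 0 + 3.6729 + 5.1646 + 5.0688 + 4.0545 + 3.0872 + 0.8878 + 0.0311 = 21.9669
Σ x·lx·mx = 66.407; T = 66.407/21.9669 = 3.02305…
r ≈ ln(R0)/T = ln(21.9669)/3.02305… = 1.02199… → 1.022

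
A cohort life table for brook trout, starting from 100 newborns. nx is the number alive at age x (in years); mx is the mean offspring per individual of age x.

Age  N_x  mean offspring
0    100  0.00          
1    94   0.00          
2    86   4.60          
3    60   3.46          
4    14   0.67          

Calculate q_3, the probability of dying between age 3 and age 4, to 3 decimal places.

0.767

lx = nx/n0 = nx/100: 1, 0.94, 0.86, 0.6, 0.14
q_3 = (l_3 − l_4) / l_3 = (0.6 − 0.14) / 0.6
     = 0.46 / 0.6 = 0.766667… → 0.767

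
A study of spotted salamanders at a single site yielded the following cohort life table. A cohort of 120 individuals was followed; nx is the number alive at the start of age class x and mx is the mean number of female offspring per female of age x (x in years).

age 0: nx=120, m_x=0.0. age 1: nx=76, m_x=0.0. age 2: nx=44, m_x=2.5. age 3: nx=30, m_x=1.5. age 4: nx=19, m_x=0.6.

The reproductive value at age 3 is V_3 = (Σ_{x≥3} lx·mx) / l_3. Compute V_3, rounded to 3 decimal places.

1.880

lx = nx/n0 = nx/120: 1, 0.63333…, 0.36667…, 0.25, 0.15833…
lx·mx for x ≥ 3: 0.375, 0.095… → sum = 0.47…
V_3 = 0.47… / l_3 = 0.47… / 0.25 = 1.88… → 1.880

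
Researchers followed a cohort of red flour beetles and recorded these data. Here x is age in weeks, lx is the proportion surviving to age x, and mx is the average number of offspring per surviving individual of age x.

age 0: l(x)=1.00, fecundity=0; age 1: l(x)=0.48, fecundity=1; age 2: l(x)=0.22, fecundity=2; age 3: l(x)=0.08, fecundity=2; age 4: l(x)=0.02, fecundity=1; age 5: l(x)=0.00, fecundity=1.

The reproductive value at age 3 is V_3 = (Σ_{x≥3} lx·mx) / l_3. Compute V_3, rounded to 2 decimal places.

lx·mx for x ≥ 3: 0.16, 0.02, 0 → sum = 0.18
V_3 = 0.18 / l_3 = 0.18 / 0.08 = 2.25 → 2.25

2.25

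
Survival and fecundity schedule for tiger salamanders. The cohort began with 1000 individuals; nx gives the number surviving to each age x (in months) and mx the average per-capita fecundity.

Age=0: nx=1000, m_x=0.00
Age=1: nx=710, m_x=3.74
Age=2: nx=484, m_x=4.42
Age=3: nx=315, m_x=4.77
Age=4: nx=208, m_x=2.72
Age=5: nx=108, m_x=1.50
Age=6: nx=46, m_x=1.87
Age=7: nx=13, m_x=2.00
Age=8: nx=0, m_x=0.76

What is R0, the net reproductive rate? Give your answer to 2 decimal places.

7.14

lx = nx/n0 = nx/1000: 1, 0.71, 0.484, 0.315, 0.208, 0.108, 0.046, 0.013, 0
lx·mx by age: 0, 2.6554, 2.13928, 1.50255, 0.56576, 0.162, 0.08602, 0.026, 0
R0 = Σ lx·mx = 7.13701 → 7.14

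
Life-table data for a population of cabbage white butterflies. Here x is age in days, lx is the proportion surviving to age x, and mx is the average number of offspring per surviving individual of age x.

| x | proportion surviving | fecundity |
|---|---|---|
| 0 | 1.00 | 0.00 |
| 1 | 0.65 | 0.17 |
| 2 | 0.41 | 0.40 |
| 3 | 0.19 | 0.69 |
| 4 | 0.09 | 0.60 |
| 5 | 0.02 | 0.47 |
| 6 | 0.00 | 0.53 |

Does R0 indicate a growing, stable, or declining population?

R0 = Σ lx·mx = 0 + 0.1105 + 0.164 + 0.1311 + 0.054 + 0.0094 + 0 = 0.469
R0 < 1, so the population is declining.

declining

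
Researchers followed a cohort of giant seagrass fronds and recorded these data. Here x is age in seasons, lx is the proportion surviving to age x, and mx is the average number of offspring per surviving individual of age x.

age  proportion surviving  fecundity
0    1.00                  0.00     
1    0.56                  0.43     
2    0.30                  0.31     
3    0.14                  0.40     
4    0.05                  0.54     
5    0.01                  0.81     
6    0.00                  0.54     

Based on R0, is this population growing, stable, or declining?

declining

R0 = Σ lx·mx = 0 + 0.2408 + 0.093 + 0.056 + 0.027 + 0.0081 + 0 = 0.4249
R0 < 1, so the population is declining.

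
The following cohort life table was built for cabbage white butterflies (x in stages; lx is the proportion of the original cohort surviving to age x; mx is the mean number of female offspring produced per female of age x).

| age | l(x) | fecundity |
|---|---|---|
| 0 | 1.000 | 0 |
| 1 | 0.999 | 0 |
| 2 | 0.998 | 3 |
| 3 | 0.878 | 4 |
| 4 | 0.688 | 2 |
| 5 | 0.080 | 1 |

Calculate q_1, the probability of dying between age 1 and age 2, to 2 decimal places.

q_1 = (l_1 − l_2) / l_1 = (0.999 − 0.998) / 0.999
     = 0.001 / 0.999 = 0.001001… → 0.00

0.00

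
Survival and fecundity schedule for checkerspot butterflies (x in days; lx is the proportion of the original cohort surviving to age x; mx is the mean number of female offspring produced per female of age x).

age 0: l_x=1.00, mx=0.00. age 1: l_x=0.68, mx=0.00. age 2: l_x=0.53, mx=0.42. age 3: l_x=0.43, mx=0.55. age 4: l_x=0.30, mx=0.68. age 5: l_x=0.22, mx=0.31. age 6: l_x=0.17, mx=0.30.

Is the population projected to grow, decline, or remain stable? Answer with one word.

R0 = Σ lx·mx = 0 + 0 + 0.2226 + 0.2365 + 0.204 + 0.0682 + 0.051 = 0.7823
R0 < 1, so the population is declining.

declining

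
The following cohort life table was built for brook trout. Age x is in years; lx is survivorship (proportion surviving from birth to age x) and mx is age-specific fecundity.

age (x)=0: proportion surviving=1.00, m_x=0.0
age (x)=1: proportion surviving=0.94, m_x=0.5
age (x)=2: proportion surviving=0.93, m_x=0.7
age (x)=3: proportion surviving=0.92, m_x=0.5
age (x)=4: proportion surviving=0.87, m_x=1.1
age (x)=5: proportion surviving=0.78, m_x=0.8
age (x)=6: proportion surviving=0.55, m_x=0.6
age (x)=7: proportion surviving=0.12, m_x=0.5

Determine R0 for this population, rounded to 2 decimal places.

3.55

lx·mx by age: 0, 0.47, 0.651, 0.46, 0.957, 0.624, 0.33, 0.06
R0 = Σ lx·mx = 3.552 → 3.55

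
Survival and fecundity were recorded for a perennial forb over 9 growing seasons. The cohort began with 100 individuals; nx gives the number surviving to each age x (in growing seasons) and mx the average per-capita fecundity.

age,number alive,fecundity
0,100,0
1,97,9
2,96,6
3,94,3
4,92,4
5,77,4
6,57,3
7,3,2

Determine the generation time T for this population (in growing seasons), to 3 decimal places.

lx = nx/n0 = nx/100: 1, 0.97, 0.96, 0.94, 0.92, 0.77, 0.57, 0.03
lx·mx: 0, 8.73, 5.76, 2.82, 3.68, 3.08, 1.71, 0.06 → R0 = 25.84
x·lx·mx: 0, 8.73, 11.52, 8.46, 14.72, 15.4, 10.26, 0.42 → Σ = 69.51
T = 69.51 / 25.84 = 2.690015… → 2.690

2.690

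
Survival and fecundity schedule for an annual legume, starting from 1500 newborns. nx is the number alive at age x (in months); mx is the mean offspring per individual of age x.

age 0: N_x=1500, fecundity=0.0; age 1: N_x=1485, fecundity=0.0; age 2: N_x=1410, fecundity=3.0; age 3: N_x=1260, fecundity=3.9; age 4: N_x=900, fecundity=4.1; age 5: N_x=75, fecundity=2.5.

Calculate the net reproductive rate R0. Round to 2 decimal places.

lx = nx/n0 = nx/1500: 1, 0.99, 0.94, 0.84, 0.6, 0.05
lx·mx by age: 0, 0, 2.82, 3.276, 2.46, 0.125
R0 = Σ lx·mx = 8.681 → 8.68

8.68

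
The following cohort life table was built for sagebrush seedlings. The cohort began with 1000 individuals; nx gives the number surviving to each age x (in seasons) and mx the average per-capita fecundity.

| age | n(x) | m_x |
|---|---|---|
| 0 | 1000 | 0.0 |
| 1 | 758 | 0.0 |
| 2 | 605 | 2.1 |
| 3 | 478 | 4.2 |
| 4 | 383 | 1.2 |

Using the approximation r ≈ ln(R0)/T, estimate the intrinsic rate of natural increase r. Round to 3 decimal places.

lx = nx/n0 = nx/1000: 1, 0.758, 0.605, 0.478, 0.383
R0 = Σ lx·mx = 0 + 0 + 1.2705 + 2.0076 + 0.4596 = 3.7377
Σ x·lx·mx = 10.4022; T = 10.4022/3.7377 = 2.78305…
r ≈ ln(R0)/T = ln(3.7377)/2.78305… = 0.47375… → 0.474

0.474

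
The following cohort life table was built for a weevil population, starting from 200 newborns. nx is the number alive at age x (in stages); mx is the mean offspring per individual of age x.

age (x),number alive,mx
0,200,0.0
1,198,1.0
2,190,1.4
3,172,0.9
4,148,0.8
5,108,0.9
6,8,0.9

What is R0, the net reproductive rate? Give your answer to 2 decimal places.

lx = nx/n0 = nx/200: 1, 0.99, 0.95, 0.86, 0.74, 0.54, 0.04
lx·mx by age: 0, 0.99, 1.33, 0.774, 0.592, 0.486, 0.036
R0 = Σ lx·mx = 4.208 → 4.21

4.21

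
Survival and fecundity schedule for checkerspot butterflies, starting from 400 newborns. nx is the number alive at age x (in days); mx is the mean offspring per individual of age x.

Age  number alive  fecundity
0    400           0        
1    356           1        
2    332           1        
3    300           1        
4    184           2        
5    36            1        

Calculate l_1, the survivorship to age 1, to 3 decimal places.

0.890

l_1 = n_1/n_0 = 356/400 = 0.89 → 0.890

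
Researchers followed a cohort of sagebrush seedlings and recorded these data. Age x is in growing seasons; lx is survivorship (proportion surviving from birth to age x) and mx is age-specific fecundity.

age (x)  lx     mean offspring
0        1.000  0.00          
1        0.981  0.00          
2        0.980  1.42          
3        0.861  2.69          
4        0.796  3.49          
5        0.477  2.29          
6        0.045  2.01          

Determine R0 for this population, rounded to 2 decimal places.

7.67

lx·mx by age: 0, 0, 1.3916, 2.31609, 2.77804, 1.09233, 0.09045
R0 = Σ lx·mx = 7.66851 → 7.67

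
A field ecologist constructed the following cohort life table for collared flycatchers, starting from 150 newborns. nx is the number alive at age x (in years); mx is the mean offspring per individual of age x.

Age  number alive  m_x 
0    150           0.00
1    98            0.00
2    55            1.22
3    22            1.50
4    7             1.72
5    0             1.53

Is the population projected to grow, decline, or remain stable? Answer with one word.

lx = nx/n0 = nx/150: 1, 0.65333…, 0.36667…, 0.14667…, 0.04667…, 0
R0 = Σ lx·mx = 0 + 0 + 0.447333… + 0.22… + 0.080267… + 0 = 0.7476…
R0 < 1, so the population is declining.

declining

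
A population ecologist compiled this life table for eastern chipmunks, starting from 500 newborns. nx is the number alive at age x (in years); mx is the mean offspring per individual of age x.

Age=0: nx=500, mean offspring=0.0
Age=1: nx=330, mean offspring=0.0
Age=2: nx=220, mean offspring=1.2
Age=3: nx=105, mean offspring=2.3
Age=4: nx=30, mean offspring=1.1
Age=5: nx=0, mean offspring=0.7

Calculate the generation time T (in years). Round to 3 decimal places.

lx = nx/n0 = nx/500: 1, 0.66, 0.44, 0.21, 0.06, 0
lx·mx: 0, 0, 0.528, 0.483, 0.066, 0 → R0 = 1.077
x·lx·mx: 0, 0, 1.056, 1.449, 0.264, 0 → Σ = 2.769
T = 2.769 / 1.077 = 2.571031… → 2.571

2.571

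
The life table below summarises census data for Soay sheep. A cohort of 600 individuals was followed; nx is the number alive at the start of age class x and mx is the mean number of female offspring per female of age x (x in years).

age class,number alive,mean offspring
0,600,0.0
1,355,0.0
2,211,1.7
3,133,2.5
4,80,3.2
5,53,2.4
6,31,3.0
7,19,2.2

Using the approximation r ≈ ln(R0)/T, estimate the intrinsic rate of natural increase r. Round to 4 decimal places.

0.2005

lx = nx/n0 = nx/600: 1, 0.59167…, 0.35167…, 0.22167…, 0.13333…, 0.08833…, 0.05167…, 0.03167…
R0 = Σ lx·mx = 0 + 0 + 0.59783… + 0.55417… + 0.42667… + 0.212… + 0.155… + 0.06967… = 2.015333…
Σ x·lx·mx = 7.0425…; T = 7.0425…/2.015333… = 3.49446…
r ≈ ln(R0)/T = ln(2.015333…)/3.49446… = 0.200542… → 0.2005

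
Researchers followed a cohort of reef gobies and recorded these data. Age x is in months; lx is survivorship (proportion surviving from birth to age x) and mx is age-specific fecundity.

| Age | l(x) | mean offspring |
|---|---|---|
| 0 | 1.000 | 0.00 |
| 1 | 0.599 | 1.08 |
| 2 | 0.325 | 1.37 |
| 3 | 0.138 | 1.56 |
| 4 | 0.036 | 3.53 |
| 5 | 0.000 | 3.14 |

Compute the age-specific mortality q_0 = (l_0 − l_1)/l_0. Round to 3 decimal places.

q_0 = (l_0 − l_1) / l_0 = (1 − 0.599) / 1
     = 0.401 / 1 = 0.401 → 0.401

0.401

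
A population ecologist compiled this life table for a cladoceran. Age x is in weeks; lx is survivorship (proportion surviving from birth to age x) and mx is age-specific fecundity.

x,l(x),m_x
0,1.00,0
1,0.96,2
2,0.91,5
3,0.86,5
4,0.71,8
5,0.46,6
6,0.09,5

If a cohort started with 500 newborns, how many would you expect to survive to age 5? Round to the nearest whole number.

230

Expected survivors = N0 · l_5 = 500 × 0.46 = 230 → 230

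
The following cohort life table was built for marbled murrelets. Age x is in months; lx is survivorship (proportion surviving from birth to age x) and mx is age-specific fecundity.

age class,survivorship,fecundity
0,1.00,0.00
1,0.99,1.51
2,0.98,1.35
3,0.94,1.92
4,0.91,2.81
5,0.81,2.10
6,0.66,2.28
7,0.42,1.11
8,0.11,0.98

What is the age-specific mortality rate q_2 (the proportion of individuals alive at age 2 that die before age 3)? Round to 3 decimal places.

0.041

q_2 = (l_2 − l_3) / l_2 = (0.98 − 0.94) / 0.98
     = 0.04 / 0.98 = 0.040816… → 0.041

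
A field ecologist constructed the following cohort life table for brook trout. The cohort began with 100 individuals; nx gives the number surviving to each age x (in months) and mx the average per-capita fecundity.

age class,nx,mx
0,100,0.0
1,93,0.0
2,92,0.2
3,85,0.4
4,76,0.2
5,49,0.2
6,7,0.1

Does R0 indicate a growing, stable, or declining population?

declining

lx = nx/n0 = nx/100: 1, 0.93, 0.92, 0.85, 0.76, 0.49, 0.07
R0 = Σ lx·mx = 0 + 0 + 0.184 + 0.34 + 0.152 + 0.098 + 0.007 = 0.781
R0 < 1, so the population is declining.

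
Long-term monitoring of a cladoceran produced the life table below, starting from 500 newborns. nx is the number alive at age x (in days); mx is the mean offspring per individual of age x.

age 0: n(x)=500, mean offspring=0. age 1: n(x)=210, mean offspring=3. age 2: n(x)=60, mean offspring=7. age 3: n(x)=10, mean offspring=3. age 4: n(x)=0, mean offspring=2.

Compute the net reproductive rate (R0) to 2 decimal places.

lx = nx/n0 = nx/500: 1, 0.42, 0.12, 0.02, 0
lx·mx by age: 0, 1.26, 0.84, 0.06, 0
R0 = Σ lx·mx = 2.16 → 2.16

2.16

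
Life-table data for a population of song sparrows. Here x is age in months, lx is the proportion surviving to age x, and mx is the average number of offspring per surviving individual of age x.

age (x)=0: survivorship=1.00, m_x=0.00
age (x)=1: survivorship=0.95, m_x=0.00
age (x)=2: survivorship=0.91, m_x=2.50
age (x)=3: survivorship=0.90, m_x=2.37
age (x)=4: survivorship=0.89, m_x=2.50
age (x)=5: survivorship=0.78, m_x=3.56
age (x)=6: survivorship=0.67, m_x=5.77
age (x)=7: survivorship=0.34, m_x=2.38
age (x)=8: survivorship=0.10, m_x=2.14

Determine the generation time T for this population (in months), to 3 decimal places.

lx·mx: 0, 0, 2.275, 2.133, 2.225, 2.7768, 3.8659, 0.8092, 0.214 → R0 = 14.2989
x·lx·mx: 0, 0, 4.55, 6.399, 8.9, 13.884, 23.1954, 5.6644, 1.712 → Σ = 64.3048
T = 64.3048 / 14.2989 = 4.497185… → 4.497

4.497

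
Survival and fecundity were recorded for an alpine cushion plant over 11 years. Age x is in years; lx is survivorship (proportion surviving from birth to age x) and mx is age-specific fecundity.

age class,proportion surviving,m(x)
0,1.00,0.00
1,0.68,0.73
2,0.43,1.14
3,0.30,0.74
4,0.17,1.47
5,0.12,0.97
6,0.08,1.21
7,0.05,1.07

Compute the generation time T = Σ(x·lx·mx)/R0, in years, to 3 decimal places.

lx·mx: 0, 0.4964, 0.4902, 0.222, 0.2499, 0.1164, 0.0968, 0.0535 → R0 = 1.7252
x·lx·mx: 0, 0.4964, 0.9804, 0.666, 0.9996, 0.582, 0.5808, 0.3745 → Σ = 4.6797
T = 4.6797 / 1.7252 = 2.712555… → 2.713

2.713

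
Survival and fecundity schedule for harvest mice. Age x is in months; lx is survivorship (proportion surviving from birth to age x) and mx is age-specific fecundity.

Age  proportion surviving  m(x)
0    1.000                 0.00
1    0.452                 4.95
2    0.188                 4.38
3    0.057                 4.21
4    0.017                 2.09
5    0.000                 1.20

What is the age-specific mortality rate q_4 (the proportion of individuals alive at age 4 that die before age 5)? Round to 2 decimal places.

1.00

q_4 = (l_4 − l_5) / l_4 = (0.017 − 0) / 0.017
     = 0.017 / 0.017 = 1 → 1.00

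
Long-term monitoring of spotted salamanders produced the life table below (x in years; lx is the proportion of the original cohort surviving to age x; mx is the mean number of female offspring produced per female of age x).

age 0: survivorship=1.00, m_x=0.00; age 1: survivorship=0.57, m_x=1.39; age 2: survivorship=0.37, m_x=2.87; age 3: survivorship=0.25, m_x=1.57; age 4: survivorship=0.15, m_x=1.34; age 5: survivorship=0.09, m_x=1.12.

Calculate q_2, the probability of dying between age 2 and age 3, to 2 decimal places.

q_2 = (l_2 − l_3) / l_2 = (0.37 − 0.25) / 0.37
     = 0.12 / 0.37 = 0.324324… → 0.32

0.32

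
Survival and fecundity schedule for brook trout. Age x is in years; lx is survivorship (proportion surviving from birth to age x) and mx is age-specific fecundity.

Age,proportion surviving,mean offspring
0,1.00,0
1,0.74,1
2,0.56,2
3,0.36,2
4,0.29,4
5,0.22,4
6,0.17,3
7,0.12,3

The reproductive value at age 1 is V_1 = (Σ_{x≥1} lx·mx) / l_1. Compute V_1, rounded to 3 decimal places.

lx·mx for x ≥ 1: 0.74, 1.12, 0.72, 1.16, 0.88, 0.51, 0.36 → sum = 5.49
V_1 = 5.49 / l_1 = 5.49 / 0.74 = 7.418919… → 7.419

7.419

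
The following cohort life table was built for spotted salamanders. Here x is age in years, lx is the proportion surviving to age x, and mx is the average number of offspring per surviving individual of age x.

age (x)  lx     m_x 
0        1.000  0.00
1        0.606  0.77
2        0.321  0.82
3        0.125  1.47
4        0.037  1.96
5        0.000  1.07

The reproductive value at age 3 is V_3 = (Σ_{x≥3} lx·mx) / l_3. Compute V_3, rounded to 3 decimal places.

lx·mx for x ≥ 3: 0.18375, 0.07252, 0 → sum = 0.25627
V_3 = 0.25627 / l_3 = 0.25627 / 0.125 = 2.05016 → 2.050

2.050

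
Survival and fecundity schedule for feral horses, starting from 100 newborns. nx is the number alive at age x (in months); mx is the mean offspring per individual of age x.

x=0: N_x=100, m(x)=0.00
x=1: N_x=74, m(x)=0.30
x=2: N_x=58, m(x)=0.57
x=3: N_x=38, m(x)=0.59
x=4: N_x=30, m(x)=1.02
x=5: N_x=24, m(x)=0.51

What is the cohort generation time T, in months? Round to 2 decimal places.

2.81

lx = nx/n0 = nx/100: 1, 0.74, 0.58, 0.38, 0.3, 0.24
lx·mx: 0, 0.222, 0.3306, 0.2242, 0.306, 0.1224 → R0 = 1.2052
x·lx·mx: 0, 0.222, 0.6612, 0.6726, 1.224, 0.612 → Σ = 3.3918
T = 3.3918 / 1.2052 = 2.814305… → 2.81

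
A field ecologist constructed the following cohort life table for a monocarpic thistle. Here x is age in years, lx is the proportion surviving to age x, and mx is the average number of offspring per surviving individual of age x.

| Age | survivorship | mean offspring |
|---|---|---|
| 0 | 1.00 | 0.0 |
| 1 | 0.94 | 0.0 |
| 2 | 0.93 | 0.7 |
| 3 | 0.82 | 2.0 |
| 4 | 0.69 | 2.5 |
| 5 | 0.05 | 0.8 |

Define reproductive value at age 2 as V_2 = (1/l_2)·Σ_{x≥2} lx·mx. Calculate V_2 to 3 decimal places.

4.361

lx·mx for x ≥ 2: 0.651, 1.64, 1.725, 0.04 → sum = 4.056
V_2 = 4.056 / l_2 = 4.056 / 0.93 = 4.36129… → 4.361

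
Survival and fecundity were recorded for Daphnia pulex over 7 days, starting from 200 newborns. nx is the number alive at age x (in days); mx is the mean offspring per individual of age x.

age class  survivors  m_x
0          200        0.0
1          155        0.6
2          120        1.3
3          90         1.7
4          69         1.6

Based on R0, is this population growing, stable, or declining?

lx = nx/n0 = nx/200: 1, 0.775, 0.6, 0.45, 0.345
R0 = Σ lx·mx = 0 + 0.465 + 0.78 + 0.765 + 0.552 = 2.562
R0 > 1, so the population is growing.

growing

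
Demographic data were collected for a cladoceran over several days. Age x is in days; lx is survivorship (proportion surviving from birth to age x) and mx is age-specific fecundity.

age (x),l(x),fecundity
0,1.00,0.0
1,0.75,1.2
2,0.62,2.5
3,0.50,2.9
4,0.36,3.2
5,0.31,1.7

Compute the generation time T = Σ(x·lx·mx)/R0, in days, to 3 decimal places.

lx·mx: 0, 0.9, 1.55, 1.45, 1.152, 0.527 → R0 = 5.579
x·lx·mx: 0, 0.9, 3.1, 4.35, 4.608, 2.635 → Σ = 15.593
T = 15.593 / 5.579 = 2.794945… → 2.795

2.795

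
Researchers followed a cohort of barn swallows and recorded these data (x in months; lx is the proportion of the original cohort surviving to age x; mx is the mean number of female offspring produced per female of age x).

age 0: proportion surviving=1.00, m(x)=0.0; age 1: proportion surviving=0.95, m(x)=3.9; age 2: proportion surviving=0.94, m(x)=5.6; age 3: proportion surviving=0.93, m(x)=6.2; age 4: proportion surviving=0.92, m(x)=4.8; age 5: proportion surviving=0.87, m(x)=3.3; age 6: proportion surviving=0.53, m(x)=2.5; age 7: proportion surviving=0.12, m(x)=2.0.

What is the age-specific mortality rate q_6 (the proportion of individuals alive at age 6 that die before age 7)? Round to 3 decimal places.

q_6 = (l_6 − l_7) / l_6 = (0.53 − 0.12) / 0.53
     = 0.41 / 0.53 = 0.773585… → 0.774

0.774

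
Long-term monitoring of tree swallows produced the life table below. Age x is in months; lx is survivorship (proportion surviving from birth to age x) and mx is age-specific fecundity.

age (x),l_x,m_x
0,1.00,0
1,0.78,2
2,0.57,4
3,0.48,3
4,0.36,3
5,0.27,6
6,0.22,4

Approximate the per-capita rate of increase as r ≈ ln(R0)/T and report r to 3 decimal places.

0.687

R0 = Σ lx·mx = 0 + 1.56 + 2.28 + 1.44 + 1.08 + 1.62 + 0.88 = 8.86
Σ x·lx·mx = 28.14; T = 28.14/8.86 = 3.17607…
r ≈ ln(R0)/T = ln(8.86)/3.17607… = 0.68687… → 0.687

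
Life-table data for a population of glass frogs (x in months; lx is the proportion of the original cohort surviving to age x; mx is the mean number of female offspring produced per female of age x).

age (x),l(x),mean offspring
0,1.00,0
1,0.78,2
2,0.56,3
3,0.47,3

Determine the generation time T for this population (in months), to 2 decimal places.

lx·mx: 0, 1.56, 1.68, 1.41 → R0 = 4.65
x·lx·mx: 0, 1.56, 3.36, 4.23 → Σ = 9.15
T = 9.15 / 4.65 = 1.967742… → 1.97

1.97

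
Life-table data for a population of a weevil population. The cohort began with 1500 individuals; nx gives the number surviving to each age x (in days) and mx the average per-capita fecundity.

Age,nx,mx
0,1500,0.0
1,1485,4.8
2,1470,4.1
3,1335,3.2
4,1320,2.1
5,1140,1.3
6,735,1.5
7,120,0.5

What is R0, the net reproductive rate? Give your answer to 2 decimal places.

lx = nx/n0 = nx/1500: 1, 0.99, 0.98, 0.89, 0.88, 0.76, 0.49, 0.08
lx·mx by age: 0, 4.752, 4.018, 2.848, 1.848, 0.988, 0.735, 0.04
R0 = Σ lx·mx = 15.229 → 15.23

15.23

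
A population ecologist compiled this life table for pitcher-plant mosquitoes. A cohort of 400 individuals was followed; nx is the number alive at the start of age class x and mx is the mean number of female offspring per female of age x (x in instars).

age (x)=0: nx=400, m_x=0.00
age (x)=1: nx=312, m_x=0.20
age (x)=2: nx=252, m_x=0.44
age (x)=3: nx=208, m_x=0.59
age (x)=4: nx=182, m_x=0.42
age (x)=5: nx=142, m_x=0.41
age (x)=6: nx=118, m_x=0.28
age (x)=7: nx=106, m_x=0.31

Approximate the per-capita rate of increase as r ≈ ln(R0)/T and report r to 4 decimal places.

lx = nx/n0 = nx/400: 1, 0.78, 0.63, 0.52, 0.455, 0.355, 0.295, 0.265
R0 = Σ lx·mx = 0 + 0.156 + 0.2772 + 0.3068 + 0.1911 + 0.14555 + 0.0826 + 0.08215 = 1.2414
Σ x·lx·mx = 4.1936; T = 4.1936/1.2414 = 3.37812…
r ≈ ln(R0)/T = ln(1.2414)/3.37812… = 0.064012… → 0.0640

0.0640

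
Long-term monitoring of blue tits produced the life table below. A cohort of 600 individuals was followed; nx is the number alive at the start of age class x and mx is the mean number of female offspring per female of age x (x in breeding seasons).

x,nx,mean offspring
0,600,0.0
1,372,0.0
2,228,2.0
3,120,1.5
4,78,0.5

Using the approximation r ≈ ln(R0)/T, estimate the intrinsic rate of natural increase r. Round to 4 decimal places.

0.0494

lx = nx/n0 = nx/600: 1, 0.62, 0.38, 0.2, 0.13
R0 = Σ lx·mx = 0 + 0 + 0.76 + 0.3 + 0.065 = 1.125
Σ x·lx·mx = 2.68; T = 2.68/1.125 = 2.38222…
r ≈ ln(R0)/T = ln(1.125)/2.38222… = 0.049443… → 0.0494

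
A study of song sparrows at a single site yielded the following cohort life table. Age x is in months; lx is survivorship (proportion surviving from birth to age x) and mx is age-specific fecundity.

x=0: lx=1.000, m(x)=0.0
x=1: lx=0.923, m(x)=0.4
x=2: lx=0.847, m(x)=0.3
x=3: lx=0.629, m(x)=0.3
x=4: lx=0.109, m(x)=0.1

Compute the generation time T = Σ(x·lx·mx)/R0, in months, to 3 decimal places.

1.807

lx·mx: 0, 0.3692, 0.2541, 0.1887, 0.0109 → R0 = 0.8229
x·lx·mx: 0, 0.3692, 0.5082, 0.5661, 0.0436 → Σ = 1.4871
T = 1.4871 / 0.8229 = 1.807145… → 1.807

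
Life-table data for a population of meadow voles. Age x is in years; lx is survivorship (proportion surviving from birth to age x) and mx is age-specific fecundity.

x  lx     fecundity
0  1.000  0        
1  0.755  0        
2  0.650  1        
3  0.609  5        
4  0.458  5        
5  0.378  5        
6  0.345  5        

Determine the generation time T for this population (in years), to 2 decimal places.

lx·mx: 0, 0, 0.65, 3.045, 2.29, 1.89, 1.725 → R0 = 9.6
x·lx·mx: 0, 0, 1.3, 9.135, 9.16, 9.45, 10.35 → Σ = 39.395
T = 39.395 / 9.6 = 4.103646… → 4.10

4.10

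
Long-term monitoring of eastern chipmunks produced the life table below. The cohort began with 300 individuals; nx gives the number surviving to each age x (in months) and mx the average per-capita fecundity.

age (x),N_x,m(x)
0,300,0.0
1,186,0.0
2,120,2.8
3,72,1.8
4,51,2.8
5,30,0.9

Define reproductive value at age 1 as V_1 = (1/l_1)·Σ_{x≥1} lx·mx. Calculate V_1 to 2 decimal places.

lx = nx/n0 = nx/300: 1, 0.62, 0.4, 0.24, 0.17, 0.1
lx·mx for x ≥ 1: 0, 1.12, 0.432, 0.476, 0.09 → sum = 2.118
V_1 = 2.118 / l_1 = 2.118 / 0.62 = 3.416129… → 3.42

3.42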